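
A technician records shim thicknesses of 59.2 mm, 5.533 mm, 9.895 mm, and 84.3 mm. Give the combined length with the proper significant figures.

158.9 mm

59.2 mm + 5.533 mm + 9.895 mm + 84.3 mm = 158.928 mm.
Addition/subtraction keeps the fewest decimal places: 59.2 → 1 decimal place, 5.533 → 3 decimal places, 9.895 → 3 decimal places, 84.3 → 1 decimal place; limit is 1.
Rounded to 1 decimal place: 158.9 mm.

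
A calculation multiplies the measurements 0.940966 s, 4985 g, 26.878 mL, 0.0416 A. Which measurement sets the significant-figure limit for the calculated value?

0.940966 s → 6 s.f.; 4985 g → 4 s.f.; 26.878 mL → 5 s.f.; 0.0416 A → 3 s.f.
The fewest is 3 significant figures, from 0.0416 A.

0.0416 A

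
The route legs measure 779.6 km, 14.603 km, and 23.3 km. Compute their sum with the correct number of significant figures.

779.6 km + 14.603 km + 23.3 km = 817.503 km.
Addition/subtraction keeps the fewest decimal places: 779.6 → 1 decimal place, 14.603 → 3 decimal places, 23.3 → 1 decimal place; limit is 1.
Rounded to 1 decimal place: 817.5 km.

817.5 km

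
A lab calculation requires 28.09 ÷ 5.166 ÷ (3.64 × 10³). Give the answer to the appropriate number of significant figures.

0.00149

28.09 ÷ 5.166 ÷ (3.64 × 10³) = 0.00149381203388…
Multiplication/division keeps the fewest significant figures: 28.09 → 4 s.f., 5.166 → 4 s.f., 3.64 × 10³ → 3 s.f.; limit is 3.
Rounded to 3 significant figures: 0.00149.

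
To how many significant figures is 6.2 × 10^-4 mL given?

2

6.2 × 10^-4: in scientific notation every digit of the coefficient is significant.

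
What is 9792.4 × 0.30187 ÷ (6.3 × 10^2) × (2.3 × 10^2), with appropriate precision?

9792.4 × 0.30187 ÷ (6.3 × 10^2) × (2.3 × 10^2) = 1079.18620832…
Multiplication/division keeps the fewest significant figures: 9792.4 → 5 s.f., 0.30187 → 5 s.f., 6.3 × 10^2 → 2 s.f., 2.3 × 10^2 → 2 s.f.; limit is 2.
Rounded to 2 significant figures: 1.1 × 10^3.

1.1 × 10^3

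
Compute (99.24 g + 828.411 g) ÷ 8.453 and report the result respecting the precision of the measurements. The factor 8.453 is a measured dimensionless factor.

109.7 g

99.24 g + 828.411 g = 927.651 g; the sum is limited to 2 decimal places (5 s.f.).
Carrying full precision, 927.651 ÷ 8.453 = 109.742221696… g; 8.453 has 4 s.f., so the result keeps min(5, 4) = 4 s.f.
Rounded to 4 significant figures: 109.7 g.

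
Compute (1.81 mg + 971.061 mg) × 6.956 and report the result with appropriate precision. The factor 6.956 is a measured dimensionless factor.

6767 mg

1.81 mg + 971.061 mg = 972.871 mg; the sum is limited to 2 decimal places (5 s.f.).
Carrying full precision, 972.871 × 6.956 = 6767.290676 mg; 6.956 has 4 s.f., so the result keeps min(5, 4) = 4 s.f.
Rounded to 4 significant figures: 6767 mg.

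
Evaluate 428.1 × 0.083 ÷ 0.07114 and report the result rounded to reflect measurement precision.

428.1 × 0.083 ÷ 0.07114 = 499.470059039…
Multiplication/division keeps the fewest significant figures: 428.1 → 4 s.f., 0.083 → 2 s.f., 0.07114 → 4 s.f.; limit is 2.
Rounded to 2 significant figures: 5.0 × 10^2.

5.0 × 10^2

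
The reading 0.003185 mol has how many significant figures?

0.003185: leading zeros are not significant.

4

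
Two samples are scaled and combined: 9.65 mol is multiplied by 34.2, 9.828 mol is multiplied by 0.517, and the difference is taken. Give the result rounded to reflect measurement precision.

325 mol

9.65 × 34.2 = 330.03 → 330. mol (3 s.f., last digit at the 10^0 place).
9.828 × 0.517 = 5.081076 → 5.08 mol (3 s.f., last digit at the 10^-2 place).
Difference: 324.948924 mol; keep the coarser place, 10^0.
Result: 325 mol.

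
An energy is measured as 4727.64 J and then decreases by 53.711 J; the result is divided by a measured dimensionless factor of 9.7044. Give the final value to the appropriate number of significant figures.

481.63 J

4727.64 J − 53.711 J = 4673.929 J; the difference is limited to 2 decimal places (6 s.f.).
Carrying full precision, 4673.929 ÷ 9.7044 = 481.62987923… J; 9.7044 has 5 s.f., so the result keeps min(6, 5) = 5 s.f.
Rounded to 5 significant figures: 481.63 J.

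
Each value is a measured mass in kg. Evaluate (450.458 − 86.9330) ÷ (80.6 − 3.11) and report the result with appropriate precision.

4.69

450.458 − 86.9330 = 363.5250, limited to 3 d.p. → 6 s.f.; 80.6 − 3.11 = 77.49, limited to 1 d.p. → 3 s.f.
Carrying full precision, 363.5250 ÷ 77.49 = 4.69125048393…; keep min(6, 3) = 3 s.f.
Rounded to 3 significant figures: 4.69.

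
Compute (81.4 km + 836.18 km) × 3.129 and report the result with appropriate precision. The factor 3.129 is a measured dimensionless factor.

2871 km

81.4 km + 836.18 km = 917.58 km; the sum is limited to 1 decimal place (4 s.f.).
Carrying full precision, 917.58 × 3.129 = 2871.10782 km; 3.129 has 4 s.f., so the result keeps min(4, 4) = 4 s.f.
Rounded to 4 significant figures: 2871 km.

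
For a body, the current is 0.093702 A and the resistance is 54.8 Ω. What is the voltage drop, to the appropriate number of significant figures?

voltage drop = 0.093702 A × 54.8 Ω = 5.1348696 V.
0.093702 has 5 significant figures; 54.8 has 3.
Division/multiplication keeps the fewest: 3 significant figures.
Rounded: 5.13 V.

5.13 V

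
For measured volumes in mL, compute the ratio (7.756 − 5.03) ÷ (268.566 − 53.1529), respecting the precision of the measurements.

0.0127

7.756 − 5.03 = 2.726, limited to 2 d.p. → 3 s.f.; 268.566 − 53.1529 = 215.4131, limited to 3 d.p. → 6 s.f.
Carrying full precision, 2.726 ÷ 215.4131 = 0.0126547549801…; keep min(3, 6) = 3 s.f.
Rounded to 3 significant figures: 0.0127.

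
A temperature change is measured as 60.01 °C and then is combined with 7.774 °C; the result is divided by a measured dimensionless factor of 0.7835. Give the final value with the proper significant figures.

60.01 °C + 7.774 °C = 67.784 °C; the sum is limited to 2 decimal places (4 s.f.).
Carrying full precision, 67.784 ÷ 0.7835 = 86.5143586471… °C; 0.7835 has 4 s.f., so the result keeps min(4, 4) = 4 s.f.
Rounded to 4 significant figures: 86.51 °C.

86.51 °C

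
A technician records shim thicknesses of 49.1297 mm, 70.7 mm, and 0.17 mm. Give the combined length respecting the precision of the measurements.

49.1297 mm + 70.7 mm + 0.17 mm = 119.9997 mm.
Addition/subtraction keeps the fewest decimal places: 49.1297 → 4 decimal places, 70.7 → 1 decimal place, 0.17 → 2 decimal places; limit is 1.
Rounded to 1 decimal place: 1.200 × 10^2 mm.

1.200 × 10^2 mm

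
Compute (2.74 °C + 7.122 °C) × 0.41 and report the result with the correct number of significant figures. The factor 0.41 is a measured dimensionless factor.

2.74 °C + 7.122 °C = 9.862 °C; the sum is limited to 2 decimal places (3 s.f.).
Carrying full precision, 9.862 × 0.41 = 4.04342 °C; 0.41 has 2 s.f., so the result keeps min(3, 2) = 2 s.f.
Rounded to 2 significant figures: 4.0 °C.

4.0 °C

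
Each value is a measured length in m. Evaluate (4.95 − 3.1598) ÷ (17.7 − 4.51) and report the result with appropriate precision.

4.95 − 3.1598 = 1.7902, limited to 2 d.p. → 3 s.f.; 17.7 − 4.51 = 13.19, limited to 1 d.p. → 3 s.f.
Carrying full precision, 1.7902 ÷ 13.19 = 0.135724033359…; keep min(3, 3) = 3 s.f.
Rounded to 3 significant figures: 0.136.

0.136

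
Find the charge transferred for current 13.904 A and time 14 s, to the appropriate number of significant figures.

1.9 × 10^2 C

charge transferred = 13.904 A × 14 s = 194.656 C.
13.904 has 5 significant figures; 14 has 2.
Division/multiplication keeps the fewest: 2 significant figures.
Rounded: 1.9 × 10^2 C.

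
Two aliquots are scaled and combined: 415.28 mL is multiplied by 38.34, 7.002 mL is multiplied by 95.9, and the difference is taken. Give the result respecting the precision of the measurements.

1.525 × 10⁴ mL

415.28 × 38.34 = 15921.8352 → 1.592 × 10⁴ mL (4 s.f., last digit at the 10^1 place).
7.002 × 95.9 = 671.4918 → 671 mL (3 s.f., last digit at the 10^0 place).
Difference: 15250.3434 mL; keep the coarser place, 10^1.
Result: 1.525 × 10⁴ mL.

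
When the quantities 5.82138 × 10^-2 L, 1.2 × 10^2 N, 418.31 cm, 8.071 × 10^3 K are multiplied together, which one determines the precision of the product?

1.2 × 10^2 N

5.82138 × 10^-2 L → 6 s.f.; 1.2 × 10^2 N → 2 s.f.; 418.31 cm → 5 s.f.; 8.071 × 10^3 K → 4 s.f.
The fewest is 2 significant figures, from 1.2 × 10^2 N.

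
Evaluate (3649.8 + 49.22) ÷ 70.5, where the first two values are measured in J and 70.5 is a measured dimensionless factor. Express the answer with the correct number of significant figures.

3649.8 J + 49.22 J = 3699.02 J; the sum is limited to 1 decimal place (5 s.f.).
Carrying full precision, 3699.02 ÷ 70.5 = 52.4683687943… J; 70.5 has 3 s.f., so the result keeps min(5, 3) = 3 s.f.
Rounded to 3 significant figures: 52.5 J.

52.5 J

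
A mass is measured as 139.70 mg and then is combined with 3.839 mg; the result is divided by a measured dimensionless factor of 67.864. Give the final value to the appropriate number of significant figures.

139.70 mg + 3.839 mg = 143.539 mg; the sum is limited to 2 decimal places (5 s.f.).
Carrying full precision, 143.539 ÷ 67.864 = 2.11509784274… mg; 67.864 has 5 s.f., so the result keeps min(5, 5) = 5 s.f.
Rounded to 5 significant figures: 2.1151 mg.

2.1151 mg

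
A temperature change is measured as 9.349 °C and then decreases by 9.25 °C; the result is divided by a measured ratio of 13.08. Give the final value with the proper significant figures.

9.349 °C − 9.25 °C = 0.099 °C; the difference is limited to 2 decimal places (2 s.f.).
Carrying full precision, 0.099 ÷ 13.08 = 0.00756880733945… °C; 13.08 has 4 s.f., so the result keeps min(2, 4) = 2 s.f.
Rounded to 2 significant figures: 7.6 × 10^-3 °C.

7.6 × 10^-3 °C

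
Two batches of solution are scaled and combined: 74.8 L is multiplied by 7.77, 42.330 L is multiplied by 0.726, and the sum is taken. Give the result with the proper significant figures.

612 L

74.8 × 7.77 = 581.196 → 581 L (3 s.f., last digit at the 10^0 place).
42.330 × 0.726 = 30.73158 → 30.7 L (3 s.f., last digit at the 10^-1 place).
Sum: 611.92758 L; keep the coarser place, 10^0.
Result: 612 L.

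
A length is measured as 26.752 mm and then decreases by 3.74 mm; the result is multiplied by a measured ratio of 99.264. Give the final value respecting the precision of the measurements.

26.752 mm − 3.74 mm = 23.012 mm; the difference is limited to 2 decimal places (4 s.f.).
Carrying full precision, 23.012 × 99.264 = 2284.263168 mm; 99.264 has 5 s.f., so the result keeps min(4, 5) = 4 s.f.
Rounded to 4 significant figures: 2284 mm.

2284 mm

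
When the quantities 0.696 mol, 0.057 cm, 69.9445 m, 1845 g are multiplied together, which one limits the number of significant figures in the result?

0.696 mol → 3 s.f.; 0.057 cm → 2 s.f.; 69.9445 m → 6 s.f.; 1845 g → 4 s.f.
The fewest is 2 significant figures, from 0.057 cm.

0.057 cm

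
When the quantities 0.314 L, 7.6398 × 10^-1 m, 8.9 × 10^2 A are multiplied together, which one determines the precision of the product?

8.9 × 10^2 A

0.314 L → 3 s.f.; 7.6398 × 10^-1 m → 5 s.f.; 8.9 × 10^2 A → 2 s.f.
The fewest is 2 significant figures, from 8.9 × 10^2 A.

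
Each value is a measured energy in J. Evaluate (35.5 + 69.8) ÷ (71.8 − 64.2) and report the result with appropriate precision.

14

35.5 + 69.8 = 105.3, limited to 1 d.p. → 4 s.f.; 71.8 − 64.2 = 7.6, limited to 1 d.p. → 2 s.f.
Carrying full precision, 105.3 ÷ 7.6 = 13.8552631579…; keep min(4, 2) = 2 s.f.
Rounded to 2 significant figures: 14.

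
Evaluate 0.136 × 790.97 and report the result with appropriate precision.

108

0.136 × 790.97 = 107.57192
Multiplication/division keeps the fewest significant figures: 0.136 → 3 s.f., 790.97 → 5 s.f.; limit is 3.
Rounded to 3 significant figures: 108.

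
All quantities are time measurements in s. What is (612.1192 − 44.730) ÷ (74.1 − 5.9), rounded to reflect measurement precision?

612.1192 − 44.730 = 567.3892, limited to 3 d.p. → 6 s.f.; 74.1 − 5.9 = 68.2, limited to 1 d.p. → 3 s.f.
Carrying full precision, 567.3892 ÷ 68.2 = 8.31948973607…; keep min(6, 3) = 3 s.f.
Rounded to 3 significant figures: 8.32.

8.32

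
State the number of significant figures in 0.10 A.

0.10: leading zeros are not significant; trailing zeros after a decimal point are significant.

2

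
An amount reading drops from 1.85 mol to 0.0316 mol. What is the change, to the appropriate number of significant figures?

1.82 mol

1.85 mol − 0.0316 mol = 1.8184 mol.
Addition/subtraction keeps the fewest decimal places: 1.85 → 2 decimal places, 0.0316 → 4 decimal places; limit is 2.
Rounded to 2 decimal places: 1.82 mol.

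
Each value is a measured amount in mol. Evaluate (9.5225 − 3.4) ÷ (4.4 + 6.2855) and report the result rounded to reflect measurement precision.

9.5225 − 3.4 = 6.1225, limited to 1 d.p. → 2 s.f.; 4.4 + 6.2855 = 10.6855, limited to 1 d.p. → 3 s.f.
Carrying full precision, 6.1225 ÷ 10.6855 = 0.572972720041…; keep min(2, 3) = 2 s.f.
Rounded to 2 significant figures: 0.57.

0.57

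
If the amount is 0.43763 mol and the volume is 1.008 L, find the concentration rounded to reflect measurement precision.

concentration = 0.43763 mol ÷ 1.008 L = 0.434156746032… mol/L.
0.43763 has 5 significant figures; 1.008 has 4.
Division/multiplication keeps the fewest: 4 significant figures.
Rounded: 4.342 × 10⁻¹ mol/L.

4.342 × 10⁻¹ mol/L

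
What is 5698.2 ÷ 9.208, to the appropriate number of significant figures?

5698.2 ÷ 9.208 = 618.831450912…
Multiplication/division keeps the fewest significant figures: 5698.2 → 5 s.f., 9.208 → 4 s.f.; limit is 4.
Rounded to 4 significant figures: 6.188 × 10².

6.188 × 10²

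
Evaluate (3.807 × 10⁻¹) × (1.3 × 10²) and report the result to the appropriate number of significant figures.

49

(3.807 × 10⁻¹) × (1.3 × 10²) = 49.491
Multiplication/division keeps the fewest significant figures: 3.807 × 10⁻¹ → 4 s.f., 1.3 × 10² → 2 s.f.; limit is 2.
Rounded to 2 significant figures: 49.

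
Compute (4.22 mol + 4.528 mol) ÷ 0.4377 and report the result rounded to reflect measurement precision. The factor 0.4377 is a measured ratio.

20.0 mol

4.22 mol + 4.528 mol = 8.748 mol; the sum is limited to 2 decimal places (3 s.f.).
Carrying full precision, 8.748 ÷ 0.4377 = 19.9862919808… mol; 0.4377 has 4 s.f., so the result keeps min(3, 4) = 3 s.f.
Rounded to 3 significant figures: 20.0 mol.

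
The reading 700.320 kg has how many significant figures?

700.320: trailing zeros after a decimal point are significant; zeros between nonzero digits are significant.

6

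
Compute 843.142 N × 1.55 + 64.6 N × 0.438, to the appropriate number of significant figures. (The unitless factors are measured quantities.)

843.142 × 1.55 = 1306.8701 → 1.31 × 10^3 N (3 s.f., last digit at the 10^1 place).
64.6 × 0.438 = 28.2948 → 28.3 N (3 s.f., last digit at the 10^-1 place).
Sum: 1335.1649 N; keep the coarser place, 10^1.
Result: 1.34 × 10^3 N.

1.34 × 10^3 N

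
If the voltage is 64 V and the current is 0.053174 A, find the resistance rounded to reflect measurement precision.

resistance = 64 V ÷ 0.053174 A = 1203.59574228… Ω.
64 has 2 significant figures; 0.053174 has 5.
Division/multiplication keeps the fewest: 2 significant figures.
Rounded: 1.2 × 10³ Ω.

1.2 × 10³ Ω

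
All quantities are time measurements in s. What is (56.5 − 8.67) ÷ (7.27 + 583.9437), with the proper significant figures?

56.5 − 8.67 = 47.83, limited to 1 d.p. → 3 s.f.; 7.27 + 583.9437 = 591.2137, limited to 2 d.p. → 5 s.f.
Carrying full precision, 47.83 ÷ 591.2137 = 0.0809013728877…; keep min(3, 5) = 3 s.f.
Rounded to 3 significant figures: 0.0809.

0.0809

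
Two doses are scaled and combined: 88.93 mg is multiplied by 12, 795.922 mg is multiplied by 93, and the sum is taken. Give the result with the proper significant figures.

88.93 × 12 = 1067.16 → 1.1 × 10^3 mg (2 s.f., last digit at the 10^2 place).
795.922 × 93 = 74020.746 → 7.4 × 10^4 mg (2 s.f., last digit at the 10^3 place).
Sum: 75087.906 mg; keep the coarser place, 10^3.
Result: 7.5 × 10^4 mg.

7.5 × 10^4 mg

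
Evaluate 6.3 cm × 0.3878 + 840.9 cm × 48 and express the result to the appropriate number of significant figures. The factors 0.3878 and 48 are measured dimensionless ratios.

4.0 × 10^4 cm

6.3 × 0.3878 = 2.44314 → 2.4 cm (2 s.f., last digit at the 10^-1 place).
840.9 × 48 = 40363.2 → 4.0 × 10^4 cm (2 s.f., last digit at the 10^3 place).
Sum: 40365.64314 cm; keep the coarser place, 10^3.
Result: 4.0 × 10^4 cm.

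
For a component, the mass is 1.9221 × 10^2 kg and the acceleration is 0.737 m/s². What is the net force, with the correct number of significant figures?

net force = 1.9221 × 10^2 kg × 0.737 m/s² = 141.65877 N.
1.9221 × 10^2 has 5 significant figures; 0.737 has 3.
Division/multiplication keeps the fewest: 3 significant figures.
Rounded: 142 N.

142 N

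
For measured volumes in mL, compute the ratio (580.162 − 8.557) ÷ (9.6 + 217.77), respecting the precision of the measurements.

580.162 − 8.557 = 571.605, limited to 3 d.p. → 6 s.f.; 9.6 + 217.77 = 227.37, limited to 1 d.p. → 4 s.f.
Carrying full precision, 571.605 ÷ 227.37 = 2.51398601399…; keep min(6, 4) = 4 s.f.
Rounded to 4 significant figures: 2.514.

2.514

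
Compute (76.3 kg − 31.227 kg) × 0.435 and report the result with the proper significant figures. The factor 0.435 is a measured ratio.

19.6 kg

76.3 kg − 31.227 kg = 45.073 kg; the difference is limited to 1 decimal place (3 s.f.).
Carrying full precision, 45.073 × 0.435 = 19.606755 kg; 0.435 has 3 s.f., so the result keeps min(3, 3) = 3 s.f.
Rounded to 3 significant figures: 19.6 kg.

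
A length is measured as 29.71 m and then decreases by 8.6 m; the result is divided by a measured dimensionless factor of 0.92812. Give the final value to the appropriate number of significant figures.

22.7 m

29.71 m − 8.6 m = 21.11 m; the difference is limited to 1 decimal place (3 s.f.).
Carrying full precision, 21.11 ÷ 0.92812 = 22.7449036762… m; 0.92812 has 5 s.f., so the result keeps min(3, 5) = 3 s.f.
Rounded to 3 significant figures: 22.7 m.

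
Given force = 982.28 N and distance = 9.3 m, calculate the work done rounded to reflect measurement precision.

work done = 982.28 N × 9.3 m = 9135.204 J.
982.28 has 5 significant figures; 9.3 has 2.
Division/multiplication keeps the fewest: 2 significant figures.
Rounded: 9.1 × 10³ J.

9.1 × 10³ J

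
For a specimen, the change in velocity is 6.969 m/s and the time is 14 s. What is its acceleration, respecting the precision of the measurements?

0.50 m/s²

acceleration = 6.969 m/s ÷ 14 s = 0.497785714286… m/s².
6.969 has 4 significant figures; 14 has 2.
Division/multiplication keeps the fewest: 2 significant figures.
Rounded: 0.50 m/s².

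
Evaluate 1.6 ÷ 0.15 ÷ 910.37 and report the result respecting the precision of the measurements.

1.6 ÷ 0.15 ÷ 910.37 = 0.0117168477286…
Multiplication/division keeps the fewest significant figures: 1.6 → 2 s.f., 0.15 → 2 s.f., 910.37 → 5 s.f.; limit is 2.
Rounded to 2 significant figures: 0.012.

0.012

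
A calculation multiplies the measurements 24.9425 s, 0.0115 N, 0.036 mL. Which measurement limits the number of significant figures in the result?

24.9425 s → 6 s.f.; 0.0115 N → 3 s.f.; 0.036 mL → 2 s.f.
The fewest is 2 significant figures, from 0.036 mL.

0.036 mL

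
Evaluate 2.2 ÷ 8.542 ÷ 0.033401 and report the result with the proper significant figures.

7.7

2.2 ÷ 8.542 ÷ 0.033401 = 7.71087466968…
Multiplication/division keeps the fewest significant figures: 2.2 → 2 s.f., 8.542 → 4 s.f., 0.033401 → 5 s.f.; limit is 2.
Rounded to 2 significant figures: 7.7.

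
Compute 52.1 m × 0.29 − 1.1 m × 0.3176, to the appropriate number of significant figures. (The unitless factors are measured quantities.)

15 m

52.1 × 0.29 = 15.109 → 15 m (2 s.f., last digit at the 10^0 place).
1.1 × 0.3176 = 0.34936 → 0.35 m (2 s.f., last digit at the 10^-2 place).
Difference: 14.75964 m; keep the coarser place, 10^0.
Result: 15 m.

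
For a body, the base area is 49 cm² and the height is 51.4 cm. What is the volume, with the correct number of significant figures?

2.5 × 10³ cm³

volume = 49 cm² × 51.4 cm = 2518.6 cm³.
49 has 2 significant figures; 51.4 has 3.
Division/multiplication keeps the fewest: 2 significant figures.
Rounded: 2.5 × 10³ cm³.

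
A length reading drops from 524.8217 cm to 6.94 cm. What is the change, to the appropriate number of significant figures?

517.88 cm

524.8217 cm − 6.94 cm = 517.8817 cm.
Addition/subtraction keeps the fewest decimal places: 524.8217 → 4 decimal places, 6.94 → 2 decimal places; limit is 2.
Rounded to 2 decimal places: 517.88 cm.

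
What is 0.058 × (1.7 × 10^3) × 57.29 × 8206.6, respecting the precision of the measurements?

4.6 × 10^7

0.058 × (1.7 × 10^3) × 57.29 × 8206.6 = 46357392.8404
Multiplication/division keeps the fewest significant figures: 0.058 → 2 s.f., 1.7 × 10^3 → 2 s.f., 57.29 → 4 s.f., 8206.6 → 5 s.f.; limit is 2.
Rounded to 2 significant figures: 4.6 × 10^7.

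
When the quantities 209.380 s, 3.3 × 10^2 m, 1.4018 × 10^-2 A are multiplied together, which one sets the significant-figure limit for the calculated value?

3.3 × 10^2 m

209.380 s → 6 s.f.; 3.3 × 10^2 m → 2 s.f.; 1.4018 × 10^-2 A → 5 s.f.
The fewest is 2 significant figures, from 3.3 × 10^2 m.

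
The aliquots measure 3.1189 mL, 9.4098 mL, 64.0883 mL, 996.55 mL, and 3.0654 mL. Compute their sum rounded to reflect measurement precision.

3.1189 mL + 9.4098 mL + 64.0883 mL + 996.55 mL + 3.0654 mL = 1076.2324 mL.
Addition/subtraction keeps the fewest decimal places: 3.1189 → 4 decimal places, 9.4098 → 4 decimal places, 64.0883 → 4 decimal places, 996.55 → 2 decimal places, 3.0654 → 4 decimal places; limit is 2.
Rounded to 2 decimal places: 1076.23 mL.

1076.23 mL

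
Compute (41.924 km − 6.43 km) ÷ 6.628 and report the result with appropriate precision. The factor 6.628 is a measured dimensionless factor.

41.924 km − 6.43 km = 35.494 km; the difference is limited to 2 decimal places (4 s.f.).
Carrying full precision, 35.494 ÷ 6.628 = 5.35515992758… km; 6.628 has 4 s.f., so the result keeps min(4, 4) = 4 s.f.
Rounded to 4 significant figures: 5.355 km.

5.355 km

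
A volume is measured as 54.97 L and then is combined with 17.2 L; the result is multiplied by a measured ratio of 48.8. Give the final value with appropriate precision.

3.52 × 10³ L

54.97 L + 17.2 L = 72.17 L; the sum is limited to 1 decimal place (3 s.f.).
Carrying full precision, 72.17 × 48.8 = 3521.896 L; 48.8 has 3 s.f., so the result keeps min(3, 3) = 3 s.f.
Rounded to 3 significant figures: 3.52 × 10³ L.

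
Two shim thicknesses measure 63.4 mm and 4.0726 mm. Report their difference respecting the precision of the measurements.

59.3 mm

63.4 mm − 4.0726 mm = 59.3274 mm.
Addition/subtraction keeps the fewest decimal places: 63.4 → 1 decimal place, 4.0726 → 4 decimal places; limit is 1.
Rounded to 1 decimal place: 59.3 mm.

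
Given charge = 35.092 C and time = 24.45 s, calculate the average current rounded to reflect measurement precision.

1.435 A

average current = 35.092 C ÷ 24.45 s = 1.43525562372… A.
35.092 has 5 significant figures; 24.45 has 4.
Division/multiplication keeps the fewest: 4 significant figures.
Rounded: 1.435 A.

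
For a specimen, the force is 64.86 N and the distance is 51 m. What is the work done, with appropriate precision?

3.3 × 10^3 J

work done = 64.86 N × 51 m = 3307.86 J.
64.86 has 4 significant figures; 51 has 2.
Division/multiplication keeps the fewest: 2 significant figures.
Rounded: 3.3 × 10^3 J.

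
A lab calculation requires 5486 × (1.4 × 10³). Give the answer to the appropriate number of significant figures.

5486 × (1.4 × 10³) = 7680400
Multiplication/division keeps the fewest significant figures: 5486 → 4 s.f., 1.4 × 10³ → 2 s.f.; limit is 2.
Rounded to 2 significant figures: 7.7 × 10⁶.

7.7 × 10⁶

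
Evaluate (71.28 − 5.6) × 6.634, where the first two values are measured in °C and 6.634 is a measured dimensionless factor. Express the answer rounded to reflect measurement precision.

436 °C

71.28 °C − 5.6 °C = 65.68 °C; the difference is limited to 1 decimal place (3 s.f.).
Carrying full precision, 65.68 × 6.634 = 435.72112 °C; 6.634 has 4 s.f., so the result keeps min(3, 4) = 3 s.f.
Rounded to 3 significant figures: 436 °C.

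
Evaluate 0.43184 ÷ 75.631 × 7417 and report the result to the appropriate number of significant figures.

0.43184 ÷ 75.631 × 7417 = 42.349794132…
Multiplication/division keeps the fewest significant figures: 0.43184 → 5 s.f., 75.631 → 5 s.f., 7417 → 4 s.f.; limit is 4.
Rounded to 4 significant figures: 42.35.

42.35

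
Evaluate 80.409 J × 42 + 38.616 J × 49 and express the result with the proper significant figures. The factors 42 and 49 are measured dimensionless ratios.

80.409 × 42 = 3377.178 → 3.4 × 10^3 J (2 s.f., last digit at the 10^2 place).
38.616 × 49 = 1892.184 → 1.9 × 10^3 J (2 s.f., last digit at the 10^2 place).
Sum: 5269.362 J; keep the coarser place, 10^2.
Result: 5.3 × 10^3 J.

5.3 × 10^3 J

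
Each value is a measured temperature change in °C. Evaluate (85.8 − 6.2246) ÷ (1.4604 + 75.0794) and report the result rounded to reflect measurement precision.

85.8 − 6.2246 = 79.5754, limited to 1 d.p. → 3 s.f.; 1.4604 + 75.0794 = 76.5398, limited to 4 d.p. → 6 s.f.
Carrying full precision, 79.5754 ÷ 76.5398 = 1.03966041197…; keep min(3, 6) = 3 s.f.
Rounded to 3 significant figures: 1.04.

1.04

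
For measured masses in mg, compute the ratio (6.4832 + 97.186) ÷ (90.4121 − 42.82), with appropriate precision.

2.178

6.4832 + 97.186 = 103.6692, limited to 3 d.p. → 6 s.f.; 90.4121 − 42.82 = 47.5921, limited to 2 d.p. → 4 s.f.
Carrying full precision, 103.6692 ÷ 47.5921 = 2.17828589199…; keep min(6, 4) = 4 s.f.
Rounded to 4 significant figures: 2.178.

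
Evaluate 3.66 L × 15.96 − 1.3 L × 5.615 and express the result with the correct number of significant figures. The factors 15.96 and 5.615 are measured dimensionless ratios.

3.66 × 15.96 = 58.4136 → 58.4 L (3 s.f., last digit at the 10^-1 place).
1.3 × 5.615 = 7.2995 → 7.3 L (2 s.f., last digit at the 10^-1 place).
Difference: 51.1141 L; keep the coarser place, 10^-1.
Result: 51.1 L.

51.1 L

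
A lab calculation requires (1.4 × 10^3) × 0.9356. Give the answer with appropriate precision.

(1.4 × 10^3) × 0.9356 = 1309.84
Multiplication/division keeps the fewest significant figures: 1.4 × 10^3 → 2 s.f., 0.9356 → 4 s.f.; limit is 2.
Rounded to 2 significant figures: 1.3 × 10^3.

1.3 × 10^3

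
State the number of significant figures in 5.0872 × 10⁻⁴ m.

5

5.0872 × 10⁻⁴: in scientific notation every digit of the coefficient is significant.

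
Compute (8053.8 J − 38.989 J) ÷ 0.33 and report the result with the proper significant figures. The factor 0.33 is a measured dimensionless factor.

2.4 × 10⁴ J

8053.8 J − 38.989 J = 8014.811 J; the difference is limited to 1 decimal place (5 s.f.).
Carrying full precision, 8014.811 ÷ 0.33 = 24287.3060606… J; 0.33 has 2 s.f., so the result keeps min(5, 2) = 2 s.f.
Rounded to 2 significant figures: 2.4 × 10⁴ J.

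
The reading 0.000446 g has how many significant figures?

3

0.000446: leading zeros are not significant.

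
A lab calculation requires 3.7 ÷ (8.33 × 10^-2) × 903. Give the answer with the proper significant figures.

3.7 ÷ (8.33 × 10^-2) × 903 = 40109.2436975…
Multiplication/division keeps the fewest significant figures: 3.7 → 2 s.f., 8.33 × 10^-2 → 3 s.f., 903 → 3 s.f.; limit is 2.
Rounded to 2 significant figures: 4.0 × 10^4.

4.0 × 10^4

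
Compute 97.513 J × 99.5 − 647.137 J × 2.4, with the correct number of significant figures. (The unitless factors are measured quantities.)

97.513 × 99.5 = 9702.5435 → 9.70 × 10^3 J (3 s.f., last digit at the 10^1 place).
647.137 × 2.4 = 1553.1288 → 1.6 × 10^3 J (2 s.f., last digit at the 10^2 place).
Difference: 8149.4147 J; keep the coarser place, 10^2.
Result: 8.1 × 10^3 J.

8.1 × 10^3 J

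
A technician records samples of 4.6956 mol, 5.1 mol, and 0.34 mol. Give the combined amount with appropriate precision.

10.1 mol

4.6956 mol + 5.1 mol + 0.34 mol = 10.1356 mol.
Addition/subtraction keeps the fewest decimal places: 4.6956 → 4 decimal places, 5.1 → 1 decimal place, 0.34 → 2 decimal places; limit is 1.
Rounded to 1 decimal place: 10.1 mol.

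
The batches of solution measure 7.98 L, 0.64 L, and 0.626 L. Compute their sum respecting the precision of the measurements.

7.98 L + 0.64 L + 0.626 L = 9.246 L.
Addition/subtraction keeps the fewest decimal places: 7.98 → 2 decimal places, 0.64 → 2 decimal places, 0.626 → 3 decimal places; limit is 2.
Rounded to 2 decimal places: 9.25 L.

9.25 L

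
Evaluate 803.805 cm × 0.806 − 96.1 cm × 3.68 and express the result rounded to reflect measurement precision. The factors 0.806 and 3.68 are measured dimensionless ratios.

803.805 × 0.806 = 647.86683 → 648 cm (3 s.f., last digit at the 10^0 place).
96.1 × 3.68 = 353.648 → 354 cm (3 s.f., last digit at the 10^0 place).
Difference: 294.21883 cm; keep the coarser place, 10^0.
Result: 294 cm.

294 cm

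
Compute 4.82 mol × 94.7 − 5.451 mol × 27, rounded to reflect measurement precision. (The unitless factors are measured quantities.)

4.82 × 94.7 = 456.454 → 456 mol (3 s.f., last digit at the 10^0 place).
5.451 × 27 = 147.177 → 1.5 × 10^2 mol (2 s.f., last digit at the 10^1 place).
Difference: 309.277 mol; keep the coarser place, 10^1.
Result: 3.1 × 10^2 mol.

3.1 × 10^2 mol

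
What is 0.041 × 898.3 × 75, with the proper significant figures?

0.041 × 898.3 × 75 = 2762.2725
Multiplication/division keeps the fewest significant figures: 0.041 → 2 s.f., 898.3 → 4 s.f., 75 → 2 s.f.; limit is 2.
Rounded to 2 significant figures: 2.8 × 10³.

2.8 × 10³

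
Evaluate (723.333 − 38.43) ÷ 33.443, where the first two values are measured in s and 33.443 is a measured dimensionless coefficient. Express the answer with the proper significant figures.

723.333 s − 38.43 s = 684.903 s; the difference is limited to 2 decimal places (5 s.f.).
Carrying full precision, 684.903 ÷ 33.443 = 20.4797117483… s; 33.443 has 5 s.f., so the result keeps min(5, 5) = 5 s.f.
Rounded to 5 significant figures: 20.480 s.

20.480 s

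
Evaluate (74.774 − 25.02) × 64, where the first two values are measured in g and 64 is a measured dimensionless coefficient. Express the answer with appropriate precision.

3.2 × 10³ g

74.774 g − 25.02 g = 49.754 g; the difference is limited to 2 decimal places (4 s.f.).
Carrying full precision, 49.754 × 64 = 3184.256 g; 64 has 2 s.f., so the result keeps min(4, 2) = 2 s.f.
Rounded to 2 significant figures: 3.2 × 10³ g.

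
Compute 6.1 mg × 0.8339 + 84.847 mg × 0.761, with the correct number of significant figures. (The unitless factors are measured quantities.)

69.7 mg

6.1 × 0.8339 = 5.08679 → 5.1 mg (2 s.f., last digit at the 10^-1 place).
84.847 × 0.761 = 64.568567 → 64.6 mg (3 s.f., last digit at the 10^-1 place).
Sum: 69.655357 mg; keep the coarser place, 10^-1.
Result: 69.7 mg.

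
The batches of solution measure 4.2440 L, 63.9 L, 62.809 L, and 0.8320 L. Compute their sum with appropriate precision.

4.2440 L + 63.9 L + 62.809 L + 0.8320 L = 131.7850 L.
Addition/subtraction keeps the fewest decimal places: 4.2440 → 4 decimal places, 63.9 → 1 decimal place, 62.809 → 3 decimal places, 0.8320 → 4 decimal places; limit is 1.
Rounded to 1 decimal place: 131.8 L.

131.8 L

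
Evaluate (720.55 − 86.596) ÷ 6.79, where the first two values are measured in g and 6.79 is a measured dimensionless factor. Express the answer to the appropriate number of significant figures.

720.55 g − 86.596 g = 633.954 g; the difference is limited to 2 decimal places (5 s.f.).
Carrying full precision, 633.954 ÷ 6.79 = 93.365832106… g; 6.79 has 3 s.f., so the result keeps min(5, 3) = 3 s.f.
Rounded to 3 significant figures: 93.4 g.

93.4 g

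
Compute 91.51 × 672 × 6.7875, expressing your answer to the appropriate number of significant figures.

91.51 × 672 × 6.7875 = 417395.412
Multiplication/division keeps the fewest significant figures: 91.51 → 4 s.f., 672 → 3 s.f., 6.7875 → 5 s.f.; limit is 3.
Rounded to 3 significant figures: 4.17 × 10^5.

4.17 × 10^5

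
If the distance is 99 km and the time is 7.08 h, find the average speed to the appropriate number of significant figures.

average speed = 99 km ÷ 7.08 h = 13.9830508475… km/h.
99 has 2 significant figures; 7.08 has 3.
Division/multiplication keeps the fewest: 2 significant figures.
Rounded: 14 km/h.

14 km/h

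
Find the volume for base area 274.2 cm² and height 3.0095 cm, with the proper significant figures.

825.2 cm³

volume = 274.2 cm² × 3.0095 cm = 825.2049 cm³.
274.2 has 4 significant figures; 3.0095 has 5.
Division/multiplication keeps the fewest: 4 significant figures.
Rounded: 825.2 cm³.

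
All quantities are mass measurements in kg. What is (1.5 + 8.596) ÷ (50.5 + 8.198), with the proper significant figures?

0.172

1.5 + 8.596 = 10.096, limited to 1 d.p. → 3 s.f.; 50.5 + 8.198 = 58.698, limited to 1 d.p. → 3 s.f.
Carrying full precision, 10.096 ÷ 58.698 = 0.171999045964…; keep min(3, 3) = 3 s.f.
Rounded to 3 significant figures: 0.172.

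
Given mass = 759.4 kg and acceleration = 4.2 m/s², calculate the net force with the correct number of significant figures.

net force = 759.4 kg × 4.2 m/s² = 3189.48 N.
759.4 has 4 significant figures; 4.2 has 2.
Division/multiplication keeps the fewest: 2 significant figures.
Rounded: 3.2 × 10^3 N.

3.2 × 10^3 N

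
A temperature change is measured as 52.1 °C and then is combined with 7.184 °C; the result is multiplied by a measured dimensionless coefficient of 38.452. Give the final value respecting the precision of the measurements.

52.1 °C + 7.184 °C = 59.284 °C; the sum is limited to 1 decimal place (3 s.f.).
Carrying full precision, 59.284 × 38.452 = 2279.588368 °C; 38.452 has 5 s.f., so the result keeps min(3, 5) = 3 s.f.
Rounded to 3 significant figures: 2.28 × 10³ °C.

2.28 × 10³ °C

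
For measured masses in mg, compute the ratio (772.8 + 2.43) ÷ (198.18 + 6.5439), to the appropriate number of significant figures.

3.787

772.8 + 2.43 = 775.23, limited to 1 d.p. → 4 s.f.; 198.18 + 6.5439 = 204.7239, limited to 2 d.p. → 5 s.f.
Carrying full precision, 775.23 ÷ 204.7239 = 3.7867098077…; keep min(4, 5) = 4 s.f.
Rounded to 4 significant figures: 3.787.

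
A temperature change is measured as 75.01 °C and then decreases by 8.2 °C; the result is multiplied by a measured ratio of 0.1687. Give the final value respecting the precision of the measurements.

11.3 °C

75.01 °C − 8.2 °C = 66.81 °C; the difference is limited to 1 decimal place (3 s.f.).
Carrying full precision, 66.81 × 0.1687 = 11.270847 °C; 0.1687 has 4 s.f., so the result keeps min(3, 4) = 3 s.f.
Rounded to 3 significant figures: 11.3 °C.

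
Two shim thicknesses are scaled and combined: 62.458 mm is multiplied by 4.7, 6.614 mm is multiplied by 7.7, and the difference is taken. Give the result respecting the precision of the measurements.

2.4 × 10² mm

62.458 × 4.7 = 293.5526 → 2.9 × 10² mm (2 s.f., last digit at the 10^1 place).
6.614 × 7.7 = 50.9278 → 51 mm (2 s.f., last digit at the 10^0 place).
Difference: 242.6248 mm; keep the coarser place, 10^1.
Result: 2.4 × 10² mm.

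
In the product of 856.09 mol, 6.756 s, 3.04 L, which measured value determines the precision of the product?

856.09 mol → 5 s.f.; 6.756 s → 4 s.f.; 3.04 L → 3 s.f.
The fewest is 3 significant figures, from 3.04 L.

3.04 L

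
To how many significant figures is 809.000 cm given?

6

809.000: trailing zeros after a decimal point are significant; zeros between nonzero digits are significant.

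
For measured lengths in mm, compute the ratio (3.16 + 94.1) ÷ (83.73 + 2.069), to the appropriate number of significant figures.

3.16 + 94.1 = 97.26, limited to 1 d.p. → 3 s.f.; 83.73 + 2.069 = 85.799, limited to 2 d.p. → 4 s.f.
Carrying full precision, 97.26 ÷ 85.799 = 1.13357964545…; keep min(3, 4) = 3 s.f.
Rounded to 3 significant figures: 1.13.

1.13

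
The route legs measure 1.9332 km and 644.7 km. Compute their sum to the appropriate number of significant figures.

646.6 km

1.9332 km + 644.7 km = 646.6332 km.
Addition/subtraction keeps the fewest decimal places: 1.9332 → 4 decimal places, 644.7 → 1 decimal place; limit is 1.
Rounded to 1 decimal place: 646.6 km.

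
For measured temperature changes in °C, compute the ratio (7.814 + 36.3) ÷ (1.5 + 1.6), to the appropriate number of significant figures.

14

7.814 + 36.3 = 44.114, limited to 1 d.p. → 3 s.f.; 1.5 + 1.6 = 3.1, limited to 1 d.p. → 2 s.f.
Carrying full precision, 44.114 ÷ 3.1 = 14.2303225806…; keep min(3, 2) = 2 s.f.
Rounded to 2 significant figures: 14.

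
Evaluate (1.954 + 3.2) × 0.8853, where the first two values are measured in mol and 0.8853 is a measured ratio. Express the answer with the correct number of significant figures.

4.6 mol

1.954 mol + 3.2 mol = 5.154 mol; the sum is limited to 1 decimal place (2 s.f.).
Carrying full precision, 5.154 × 0.8853 = 4.5628362 mol; 0.8853 has 4 s.f., so the result keeps min(2, 4) = 2 s.f.
Rounded to 2 significant figures: 4.6 mol.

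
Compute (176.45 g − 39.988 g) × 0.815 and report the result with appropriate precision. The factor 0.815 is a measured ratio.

176.45 g − 39.988 g = 136.462 g; the difference is limited to 2 decimal places (5 s.f.).
Carrying full precision, 136.462 × 0.815 = 111.21653 g; 0.815 has 3 s.f., so the result keeps min(5, 3) = 3 s.f.
Rounded to 3 significant figures: 111 g.

111 g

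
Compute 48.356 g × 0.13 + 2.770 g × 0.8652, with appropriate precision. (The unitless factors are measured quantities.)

8.7 g

48.356 × 0.13 = 6.28628 → 6.3 g (2 s.f., last digit at the 10^-1 place).
2.770 × 0.8652 = 2.396604 → 2.397 g (4 s.f., last digit at the 10^-3 place).
Sum: 8.682884 g; keep the coarser place, 10^-1.
Result: 8.7 g.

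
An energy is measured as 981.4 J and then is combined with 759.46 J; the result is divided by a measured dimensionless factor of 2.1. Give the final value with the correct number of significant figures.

981.4 J + 759.46 J = 1740.86 J; the sum is limited to 1 decimal place (5 s.f.).
Carrying full precision, 1740.86 ÷ 2.1 = 828.980952381… J; 2.1 has 2 s.f., so the result keeps min(5, 2) = 2 s.f.
Rounded to 2 significant figures: 8.3 × 10² J.

8.3 × 10² J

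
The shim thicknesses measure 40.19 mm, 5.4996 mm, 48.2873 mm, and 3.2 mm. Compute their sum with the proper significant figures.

97.2 mm

40.19 mm + 5.4996 mm + 48.2873 mm + 3.2 mm = 97.1769 mm.
Addition/subtraction keeps the fewest decimal places: 40.19 → 2 decimal places, 5.4996 → 4 decimal places, 48.2873 → 4 decimal places, 3.2 → 1 decimal place; limit is 1.
Rounded to 1 decimal place: 97.2 mm.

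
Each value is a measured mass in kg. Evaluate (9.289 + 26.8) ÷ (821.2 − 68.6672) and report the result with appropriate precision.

0.0480

9.289 + 26.8 = 36.089, limited to 1 d.p. → 3 s.f.; 821.2 − 68.6672 = 752.5328, limited to 1 d.p. → 4 s.f.
Carrying full precision, 36.089 ÷ 752.5328 = 0.0479567136476…; keep min(3, 4) = 3 s.f.
Rounded to 3 significant figures: 0.0480.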